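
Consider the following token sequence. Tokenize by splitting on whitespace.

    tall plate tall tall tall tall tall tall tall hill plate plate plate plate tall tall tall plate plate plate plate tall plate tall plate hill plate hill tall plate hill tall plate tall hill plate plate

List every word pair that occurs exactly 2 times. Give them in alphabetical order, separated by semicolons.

hill tall; tall hill

Bigram counts meeting the condition (exactly 2 times):
  hill tall: 2
  tall hill: 2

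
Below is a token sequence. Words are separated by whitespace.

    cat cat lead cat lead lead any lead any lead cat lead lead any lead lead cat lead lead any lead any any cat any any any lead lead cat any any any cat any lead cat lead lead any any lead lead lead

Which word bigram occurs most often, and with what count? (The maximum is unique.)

"lead lead", 8 times

Bigram frequencies (highest first):
  lead lead: 8
  any lead: 7
  lead any: 6
  any any: 6
  cat lead: 5
  lead cat: 5
  … (3 more, each ≤ 3)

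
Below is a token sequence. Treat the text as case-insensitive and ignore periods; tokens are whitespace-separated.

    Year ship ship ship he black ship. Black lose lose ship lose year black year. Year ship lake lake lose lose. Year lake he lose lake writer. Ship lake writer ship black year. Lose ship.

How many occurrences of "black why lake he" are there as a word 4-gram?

0

Scanning the 32 overlapping 4-gram windows for "black why lake he":
  (none found)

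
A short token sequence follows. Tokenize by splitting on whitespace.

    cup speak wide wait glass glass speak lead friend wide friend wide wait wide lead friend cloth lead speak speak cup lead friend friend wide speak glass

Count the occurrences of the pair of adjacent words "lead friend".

3

Scanning the 26 overlapping bigram windows for "lead friend":
  position 8–9: lead friend
  position 15–16: lead friend
  position 22–23: lead friend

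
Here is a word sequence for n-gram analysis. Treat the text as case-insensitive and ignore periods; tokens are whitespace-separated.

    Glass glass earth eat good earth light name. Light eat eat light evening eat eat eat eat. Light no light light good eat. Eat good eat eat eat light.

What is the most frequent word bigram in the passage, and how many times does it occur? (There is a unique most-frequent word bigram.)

"eat eat", 7 times

Bigram frequencies (highest first):
  eat eat: 7
  eat light: 3
  eat good: 2
  good eat: 2
  glass glass: 1
  glass earth: 1
  … (12 more, each ≤ 1)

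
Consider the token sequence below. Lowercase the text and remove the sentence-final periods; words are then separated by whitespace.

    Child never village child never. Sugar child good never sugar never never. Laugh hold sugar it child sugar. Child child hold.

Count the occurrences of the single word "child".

Scanning the 21 tokens for "child":
  position 1: child
  position 4: child
  position 7: child
  position 17: child
  position 19: child
  position 20: child

6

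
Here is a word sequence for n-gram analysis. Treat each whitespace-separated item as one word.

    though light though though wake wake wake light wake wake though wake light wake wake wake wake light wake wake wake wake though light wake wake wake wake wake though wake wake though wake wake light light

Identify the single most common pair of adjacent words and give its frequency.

"wake wake", 15 times

Bigram frequencies (highest first):
  wake wake: 15
  though wake: 4
  wake light: 4
  light wake: 4
  wake though: 4
  though light: 2
  … (3 more, each ≤ 1)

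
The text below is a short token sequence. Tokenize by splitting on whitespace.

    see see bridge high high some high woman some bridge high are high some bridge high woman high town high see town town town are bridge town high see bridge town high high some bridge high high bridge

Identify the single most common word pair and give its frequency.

Bigram frequencies (highest first):
  bridge high: 4
  high high: 3
  high some: 3
  some bridge: 3
  town high: 3
  see bridge: 2
  … (15 more, each ≤ 2)

"bridge high", 4 times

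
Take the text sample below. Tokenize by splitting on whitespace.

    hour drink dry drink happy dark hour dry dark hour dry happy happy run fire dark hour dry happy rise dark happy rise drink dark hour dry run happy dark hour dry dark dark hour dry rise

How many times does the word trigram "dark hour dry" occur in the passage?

Scanning the 35 overlapping trigram windows for "dark hour dry":
  position 6–8: dark hour dry
  position 9–11: dark hour dry
  position 16–18: dark hour dry
  position 25–27: dark hour dry
  position 30–32: dark hour dry
  position 34–36: dark hour dry

6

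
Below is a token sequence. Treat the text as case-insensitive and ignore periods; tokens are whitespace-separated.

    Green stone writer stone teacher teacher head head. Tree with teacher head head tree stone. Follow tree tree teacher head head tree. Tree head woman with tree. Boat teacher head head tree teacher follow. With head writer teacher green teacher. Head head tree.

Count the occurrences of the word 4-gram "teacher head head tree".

5

Scanning the 40 overlapping 4-gram windows for "teacher head head tree":
  position 6–9: teacher head head tree
  position 11–14: teacher head head tree
  position 19–22: teacher head head tree
  position 29–32: teacher head head tree
  position 40–43: teacher head head tree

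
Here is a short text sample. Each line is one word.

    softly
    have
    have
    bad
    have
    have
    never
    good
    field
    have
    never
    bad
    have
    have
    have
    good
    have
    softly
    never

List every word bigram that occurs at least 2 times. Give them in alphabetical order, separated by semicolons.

Bigram counts meeting the condition (at least 2 times):
  bad have: 2
  have have: 4
  have never: 2

bad have; have have; have never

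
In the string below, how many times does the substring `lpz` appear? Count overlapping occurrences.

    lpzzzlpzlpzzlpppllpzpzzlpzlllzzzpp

5

Sliding a length-3 window over the 34 characters (32 positions):
  position 1–3: lpz
  position 6–8: lpz
  position 9–11: lpz
  position 18–20: lpz
  position 24–26: lpz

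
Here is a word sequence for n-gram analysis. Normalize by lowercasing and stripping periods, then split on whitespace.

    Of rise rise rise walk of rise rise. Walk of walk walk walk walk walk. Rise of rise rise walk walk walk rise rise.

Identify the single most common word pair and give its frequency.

"walk walk", 6 times

Bigram frequencies (highest first):
  walk walk: 6
  rise rise: 5
  of rise: 3
  rise walk: 3
  walk of: 2
  walk rise: 2
  … (2 more, each ≤ 1)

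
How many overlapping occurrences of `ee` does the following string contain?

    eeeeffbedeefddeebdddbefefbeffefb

5

Sliding a length-2 window over the 32 characters (31 positions):
  position 1–2: ee
  position 2–3: ee
  position 3–4: ee
  position 10–11: ee
  position 15–16: ee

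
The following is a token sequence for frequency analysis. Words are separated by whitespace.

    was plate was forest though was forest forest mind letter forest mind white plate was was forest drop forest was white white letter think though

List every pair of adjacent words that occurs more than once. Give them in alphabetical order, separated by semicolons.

Bigram counts meeting the condition (more than once):
  forest mind: 2
  plate was: 2
  was forest: 3

forest mind; plate was; was forest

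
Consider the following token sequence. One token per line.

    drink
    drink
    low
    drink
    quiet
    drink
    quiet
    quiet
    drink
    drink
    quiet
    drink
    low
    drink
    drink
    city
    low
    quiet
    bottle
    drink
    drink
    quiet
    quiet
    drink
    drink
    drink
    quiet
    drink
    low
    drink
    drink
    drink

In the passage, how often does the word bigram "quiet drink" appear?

5

Scanning the 31 overlapping bigram windows for "quiet drink":
  position 5–6: quiet drink
  position 8–9: quiet drink
  position 11–12: quiet drink
  position 23–24: quiet drink
  position 27–28: quiet drink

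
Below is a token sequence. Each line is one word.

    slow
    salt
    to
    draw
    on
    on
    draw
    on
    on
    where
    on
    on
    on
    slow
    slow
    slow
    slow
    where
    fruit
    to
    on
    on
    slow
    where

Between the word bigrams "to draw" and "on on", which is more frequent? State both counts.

"on on" (5 vs 1)

"to draw": 1 occurrence
"on on": 5 occurrences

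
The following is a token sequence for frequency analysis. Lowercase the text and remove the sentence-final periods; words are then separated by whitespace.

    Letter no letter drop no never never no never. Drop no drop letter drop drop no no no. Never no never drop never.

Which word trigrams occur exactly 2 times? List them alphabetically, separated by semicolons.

Trigram counts meeting the condition (exactly 2 times):
  never no never: 2
  no never drop: 2

never no never; no never drop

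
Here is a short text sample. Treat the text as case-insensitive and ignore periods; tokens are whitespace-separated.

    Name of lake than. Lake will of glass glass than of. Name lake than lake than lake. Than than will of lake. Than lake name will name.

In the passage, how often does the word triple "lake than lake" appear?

Scanning the 25 overlapping trigram windows for "lake than lake":
  position 3–5: lake than lake
  position 13–15: lake than lake
  position 15–17: lake than lake
  position 22–24: lake than lake

4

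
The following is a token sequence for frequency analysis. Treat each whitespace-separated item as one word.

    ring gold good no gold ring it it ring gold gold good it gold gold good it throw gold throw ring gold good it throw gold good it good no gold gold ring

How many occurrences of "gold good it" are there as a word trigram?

4

Scanning the 31 overlapping trigram windows for "gold good it":
  position 11–13: gold good it
  position 15–17: gold good it
  position 22–24: gold good it
  position 26–28: gold good it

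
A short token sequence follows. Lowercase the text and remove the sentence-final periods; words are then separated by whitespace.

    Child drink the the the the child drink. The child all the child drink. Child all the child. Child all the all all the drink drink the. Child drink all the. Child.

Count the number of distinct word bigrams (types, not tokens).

32 tokens → 31 bigram windows in total.
Repeated bigrams (each contributes count−1 duplicates):
  the child: 6
  all the: 5
  child drink: 4
  child all: 3
  drink the: 3
  the the: 3
18 duplicate windows → 31 − 18 = 13 distinct.

13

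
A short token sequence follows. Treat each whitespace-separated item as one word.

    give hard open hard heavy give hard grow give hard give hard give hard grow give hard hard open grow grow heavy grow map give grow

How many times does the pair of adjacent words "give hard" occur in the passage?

Scanning the 25 overlapping bigram windows for "give hard":
  position 1–2: give hard
  position 6–7: give hard
  position 9–10: give hard
  position 11–12: give hard
  position 13–14: give hard
  position 16–17: give hard

6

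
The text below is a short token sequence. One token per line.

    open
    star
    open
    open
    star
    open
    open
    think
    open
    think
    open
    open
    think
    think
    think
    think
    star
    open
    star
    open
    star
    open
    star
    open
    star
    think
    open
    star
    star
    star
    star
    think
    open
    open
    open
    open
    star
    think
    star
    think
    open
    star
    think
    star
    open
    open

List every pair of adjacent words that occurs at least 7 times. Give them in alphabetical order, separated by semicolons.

open open; open star; star open

Bigram counts meeting the condition (at least 7 times):
  open open: 7
  open star: 9
  star open: 7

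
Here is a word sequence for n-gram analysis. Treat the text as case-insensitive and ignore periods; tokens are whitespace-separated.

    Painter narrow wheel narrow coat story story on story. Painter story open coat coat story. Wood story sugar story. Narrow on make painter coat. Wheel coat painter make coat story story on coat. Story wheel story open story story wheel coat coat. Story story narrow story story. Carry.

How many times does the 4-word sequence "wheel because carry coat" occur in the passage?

0

Scanning the 45 overlapping 4-gram windows for "wheel because carry coat":
  (none found)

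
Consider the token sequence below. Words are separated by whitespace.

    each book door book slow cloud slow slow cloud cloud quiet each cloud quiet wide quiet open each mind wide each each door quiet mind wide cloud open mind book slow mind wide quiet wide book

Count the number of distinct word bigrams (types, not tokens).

28

36 tokens → 35 bigram windows in total.
Repeated bigrams (each contributes count−1 duplicates):
  mind wide: 3
  book slow: 2
  cloud quiet: 2
  quiet wide: 2
  slow cloud: 2
  wide quiet: 2
7 duplicate windows → 35 − 7 = 28 distinct.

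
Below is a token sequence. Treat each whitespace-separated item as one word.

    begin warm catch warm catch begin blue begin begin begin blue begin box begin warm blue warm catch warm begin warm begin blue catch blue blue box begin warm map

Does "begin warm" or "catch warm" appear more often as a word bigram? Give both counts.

"begin warm": 4 occurrences
"catch warm": 2 occurrences

"begin warm" (4 vs 2)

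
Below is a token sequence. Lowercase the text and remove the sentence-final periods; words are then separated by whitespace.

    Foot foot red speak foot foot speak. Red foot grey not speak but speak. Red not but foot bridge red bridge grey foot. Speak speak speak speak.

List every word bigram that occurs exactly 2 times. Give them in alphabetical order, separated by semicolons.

foot foot; foot speak; speak red

Bigram counts meeting the condition (exactly 2 times):
  foot foot: 2
  foot speak: 2
  speak red: 2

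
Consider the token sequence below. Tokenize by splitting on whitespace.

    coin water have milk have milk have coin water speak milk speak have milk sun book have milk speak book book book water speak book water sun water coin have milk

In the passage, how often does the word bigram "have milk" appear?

Scanning the 30 overlapping bigram windows for "have milk":
  position 3–4: have milk
  position 5–6: have milk
  position 13–14: have milk
  position 17–18: have milk
  position 30–31: have milk

5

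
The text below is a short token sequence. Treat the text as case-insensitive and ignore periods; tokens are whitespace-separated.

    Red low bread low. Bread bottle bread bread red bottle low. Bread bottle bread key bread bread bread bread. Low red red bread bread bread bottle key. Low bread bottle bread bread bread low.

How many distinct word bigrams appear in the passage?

16

34 tokens → 33 bigram windows in total.
Repeated bigrams (each contributes count−1 duplicates):
  bread bread: 8
  bread bottle: 4
  low bread: 4
  bottle bread: 3
  bread low: 3
17 duplicate windows → 33 − 17 = 16 distinct.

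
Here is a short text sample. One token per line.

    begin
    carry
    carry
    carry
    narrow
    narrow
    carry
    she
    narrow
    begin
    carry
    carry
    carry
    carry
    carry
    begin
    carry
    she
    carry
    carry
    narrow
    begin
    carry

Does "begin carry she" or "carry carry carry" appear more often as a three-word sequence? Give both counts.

"begin carry she": 1 occurrence
"carry carry carry": 4 occurrences

"carry carry carry" (4 vs 1)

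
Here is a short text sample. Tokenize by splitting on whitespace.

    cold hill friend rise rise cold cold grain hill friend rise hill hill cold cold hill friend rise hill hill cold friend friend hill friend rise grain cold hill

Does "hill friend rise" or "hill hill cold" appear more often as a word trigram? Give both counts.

"hill friend rise": 4 occurrences
"hill hill cold": 2 occurrences

"hill friend rise" (4 vs 2)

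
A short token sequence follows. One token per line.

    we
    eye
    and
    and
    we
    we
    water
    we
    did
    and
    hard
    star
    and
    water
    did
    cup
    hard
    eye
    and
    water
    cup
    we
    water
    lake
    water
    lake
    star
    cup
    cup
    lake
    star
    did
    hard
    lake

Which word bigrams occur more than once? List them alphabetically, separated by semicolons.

Bigram counts meeting the condition (more than once):
  and water: 2
  eye and: 2
  lake star: 2
  water lake: 2
  we water: 2

and water; eye and; lake star; water lake; we water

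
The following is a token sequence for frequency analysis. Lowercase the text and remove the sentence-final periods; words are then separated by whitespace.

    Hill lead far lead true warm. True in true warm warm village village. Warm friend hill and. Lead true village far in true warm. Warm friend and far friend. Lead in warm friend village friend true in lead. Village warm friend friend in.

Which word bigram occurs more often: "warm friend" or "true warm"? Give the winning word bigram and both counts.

"warm friend": 4 occurrences
"true warm": 3 occurrences

"warm friend" (4 vs 3)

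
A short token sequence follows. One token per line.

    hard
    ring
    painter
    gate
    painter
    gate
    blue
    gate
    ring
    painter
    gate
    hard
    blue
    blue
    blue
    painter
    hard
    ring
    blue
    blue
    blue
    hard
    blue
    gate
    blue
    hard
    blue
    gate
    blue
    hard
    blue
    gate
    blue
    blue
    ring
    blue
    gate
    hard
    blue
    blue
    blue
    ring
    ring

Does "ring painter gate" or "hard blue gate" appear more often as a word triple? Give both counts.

"hard blue gate" (3 vs 2)

"ring painter gate": 2 occurrences
"hard blue gate": 3 occurrences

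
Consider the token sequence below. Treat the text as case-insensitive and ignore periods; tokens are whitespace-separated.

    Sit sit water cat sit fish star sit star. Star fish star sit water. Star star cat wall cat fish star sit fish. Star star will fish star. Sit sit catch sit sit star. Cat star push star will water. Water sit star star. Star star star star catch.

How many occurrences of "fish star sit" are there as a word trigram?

4

Scanning the 47 overlapping trigram windows for "fish star sit":
  position 6–8: fish star sit
  position 11–13: fish star sit
  position 20–22: fish star sit
  position 27–29: fish star sit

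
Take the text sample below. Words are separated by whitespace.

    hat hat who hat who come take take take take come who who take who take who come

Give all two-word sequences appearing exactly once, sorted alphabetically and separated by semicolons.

Bigram counts meeting the condition (exactly once):
  come take: 1
  come who: 1
  hat hat: 1
  take come: 1
  who hat: 1
  who who: 1

come take; come who; hat hat; take come; who hat; who who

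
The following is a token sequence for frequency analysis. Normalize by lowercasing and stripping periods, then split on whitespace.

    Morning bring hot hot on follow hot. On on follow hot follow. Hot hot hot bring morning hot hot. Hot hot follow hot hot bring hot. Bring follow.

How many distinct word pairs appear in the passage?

12

28 tokens → 27 bigram windows in total.
Repeated bigrams (each contributes count−1 duplicates):
  hot hot: 7
  follow hot: 4
  hot bring: 3
  bring hot: 2
  hot follow: 2
  hot on: 2
  on follow: 2
15 duplicate windows → 27 − 15 = 12 distinct.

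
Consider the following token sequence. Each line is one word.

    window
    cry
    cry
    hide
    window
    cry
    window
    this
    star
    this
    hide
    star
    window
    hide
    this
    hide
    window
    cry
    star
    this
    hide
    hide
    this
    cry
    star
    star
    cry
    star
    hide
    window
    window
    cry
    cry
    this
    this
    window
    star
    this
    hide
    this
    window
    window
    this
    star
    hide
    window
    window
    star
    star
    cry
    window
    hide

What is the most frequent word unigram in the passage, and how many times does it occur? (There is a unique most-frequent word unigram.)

Unigram frequencies (highest first):
  window: 13
  hide: 10
  this: 10
  star: 10
  cry: 9

"window", 13 times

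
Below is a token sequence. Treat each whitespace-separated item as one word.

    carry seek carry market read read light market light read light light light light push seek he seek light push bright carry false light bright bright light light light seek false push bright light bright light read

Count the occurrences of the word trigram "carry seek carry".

Scanning the 35 overlapping trigram windows for "carry seek carry":
  position 1–3: carry seek carry

1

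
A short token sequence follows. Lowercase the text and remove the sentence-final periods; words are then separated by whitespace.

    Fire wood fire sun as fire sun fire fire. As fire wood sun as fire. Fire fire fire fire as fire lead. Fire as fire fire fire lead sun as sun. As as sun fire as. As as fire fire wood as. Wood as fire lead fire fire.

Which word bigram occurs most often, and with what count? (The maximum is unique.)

"fire fire", 9 times

Bigram frequencies (highest first):
  fire fire: 9
  as fire: 7
  sun as: 4
  fire as: 4
  fire wood: 3
  fire lead: 3
  … (10 more, each ≤ 3)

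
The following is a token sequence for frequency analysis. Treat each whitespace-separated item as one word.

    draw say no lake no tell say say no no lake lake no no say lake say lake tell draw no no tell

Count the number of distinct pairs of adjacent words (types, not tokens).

15

23 tokens → 22 bigram windows in total.
Repeated bigrams (each contributes count−1 duplicates):
  no no: 3
  lake no: 2
  no lake: 2
  no tell: 2
  say lake: 2
  say no: 2
7 duplicate windows → 22 − 7 = 15 distinct.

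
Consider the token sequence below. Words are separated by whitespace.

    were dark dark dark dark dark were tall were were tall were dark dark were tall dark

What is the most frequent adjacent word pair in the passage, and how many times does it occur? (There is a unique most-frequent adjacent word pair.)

"dark dark", 5 times

Bigram frequencies (highest first):
  dark dark: 5
  were tall: 3
  were dark: 2
  dark were: 2
  tall were: 2
  were were: 1
  … (1 more, each ≤ 1)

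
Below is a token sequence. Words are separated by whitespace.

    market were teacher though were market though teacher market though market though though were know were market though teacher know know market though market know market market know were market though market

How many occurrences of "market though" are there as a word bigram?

Scanning the 31 overlapping bigram windows for "market though":
  position 6–7: market though
  position 9–10: market though
  position 11–12: market though
  position 17–18: market though
  position 22–23: market though
  position 30–31: market though

6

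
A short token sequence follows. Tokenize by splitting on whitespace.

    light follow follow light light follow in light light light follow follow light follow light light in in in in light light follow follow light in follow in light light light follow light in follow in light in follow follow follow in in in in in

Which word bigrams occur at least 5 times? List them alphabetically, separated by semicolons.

Bigram counts meeting the condition (at least 5 times):
  follow follow: 5
  follow light: 5
  in in: 7
  light follow: 6
  light light: 7

follow follow; follow light; in in; light follow; light light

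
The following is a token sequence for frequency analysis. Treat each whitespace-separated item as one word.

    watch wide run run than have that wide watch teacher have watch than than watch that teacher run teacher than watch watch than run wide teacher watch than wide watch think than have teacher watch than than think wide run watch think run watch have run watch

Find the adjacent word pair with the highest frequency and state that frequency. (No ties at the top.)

"watch than", 4 times

Bigram frequencies (highest first):
  watch than: 4
  run watch: 3
  wide run: 2
  than have: 2
  wide watch: 2
  than than: 2
  … (28 more, each ≤ 2)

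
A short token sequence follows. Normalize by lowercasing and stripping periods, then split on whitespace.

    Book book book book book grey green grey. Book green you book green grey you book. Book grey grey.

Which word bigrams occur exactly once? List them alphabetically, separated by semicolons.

green you; grey book; grey green; grey grey; grey you

Bigram counts meeting the condition (exactly once):
  green you: 1
  grey book: 1
  grey green: 1
  grey grey: 1
  grey you: 1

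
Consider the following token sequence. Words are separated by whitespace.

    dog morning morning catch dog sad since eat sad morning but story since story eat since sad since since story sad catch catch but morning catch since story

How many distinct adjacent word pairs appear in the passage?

23

28 tokens → 27 bigram windows in total.
Repeated bigrams (each contributes count−1 duplicates):
  since story: 3
  morning catch: 2
  sad since: 2
4 duplicate windows → 27 − 4 = 23 distinct.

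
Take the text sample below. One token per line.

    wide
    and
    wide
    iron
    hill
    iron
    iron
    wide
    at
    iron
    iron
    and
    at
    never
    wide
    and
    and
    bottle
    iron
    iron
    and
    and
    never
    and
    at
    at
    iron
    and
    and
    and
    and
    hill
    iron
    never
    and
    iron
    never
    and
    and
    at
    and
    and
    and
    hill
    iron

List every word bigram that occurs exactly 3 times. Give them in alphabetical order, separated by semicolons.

Bigram counts meeting the condition (exactly 3 times):
  and at: 3
  hill iron: 3
  iron and: 3
  iron iron: 3
  never and: 3

and at; hill iron; iron and; iron iron; never and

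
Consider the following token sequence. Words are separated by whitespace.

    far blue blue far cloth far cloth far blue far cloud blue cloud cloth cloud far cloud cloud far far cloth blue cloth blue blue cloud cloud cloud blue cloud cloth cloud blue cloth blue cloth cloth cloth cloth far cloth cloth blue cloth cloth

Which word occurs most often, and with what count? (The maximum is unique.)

"cloth", 15 times

Unigram frequencies (highest first):
  cloth: 15
  blue: 11
  cloud: 10
  far: 9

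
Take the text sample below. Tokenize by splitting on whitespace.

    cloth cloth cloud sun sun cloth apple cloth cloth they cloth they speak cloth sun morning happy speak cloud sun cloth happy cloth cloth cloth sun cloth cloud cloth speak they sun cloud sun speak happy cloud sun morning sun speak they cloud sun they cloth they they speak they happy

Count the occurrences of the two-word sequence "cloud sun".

Scanning the 50 overlapping bigram windows for "cloud sun":
  position 3–4: cloud sun
  position 19–20: cloud sun
  position 33–34: cloud sun
  position 37–38: cloud sun
  position 43–44: cloud sun

5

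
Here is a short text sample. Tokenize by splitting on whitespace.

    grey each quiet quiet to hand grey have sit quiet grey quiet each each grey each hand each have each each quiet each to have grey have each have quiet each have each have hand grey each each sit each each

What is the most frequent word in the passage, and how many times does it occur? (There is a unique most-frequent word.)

"each", 15 times

Unigram frequencies (highest first):
  each: 15
  have: 7
  grey: 6
  quiet: 6
  hand: 3
  to: 2
  … (1 more, each ≤ 2)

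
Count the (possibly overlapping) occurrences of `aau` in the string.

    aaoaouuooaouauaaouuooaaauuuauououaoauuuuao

1

Sliding a length-3 window over the 42 characters (40 positions):
  position 23–25: aau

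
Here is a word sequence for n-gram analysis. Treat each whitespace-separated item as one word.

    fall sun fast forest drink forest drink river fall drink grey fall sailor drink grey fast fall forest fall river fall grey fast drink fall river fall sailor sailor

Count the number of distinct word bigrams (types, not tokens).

29 tokens → 28 bigram windows in total.
Repeated bigrams (each contributes count−1 duplicates):
  river fall: 3
  drink grey: 2
  fall river: 2
  fall sailor: 2
  forest drink: 2
  grey fast: 2
7 duplicate windows → 28 − 7 = 21 distinct.

21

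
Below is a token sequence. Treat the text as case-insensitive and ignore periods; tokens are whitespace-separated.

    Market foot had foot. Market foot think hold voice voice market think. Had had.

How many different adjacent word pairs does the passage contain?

14 tokens → 13 bigram windows in total.
Repeated bigrams (each contributes count−1 duplicates):
  market foot: 2
1 duplicate windows → 13 − 1 = 12 distinct.

12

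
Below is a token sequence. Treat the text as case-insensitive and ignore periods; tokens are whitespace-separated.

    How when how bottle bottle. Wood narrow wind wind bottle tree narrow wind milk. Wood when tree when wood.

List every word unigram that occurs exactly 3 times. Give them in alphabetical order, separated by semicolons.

bottle; when; wind; wood

Unigram counts meeting the condition (exactly 3 times):
  bottle: 3
  when: 3
  wind: 3
  wood: 3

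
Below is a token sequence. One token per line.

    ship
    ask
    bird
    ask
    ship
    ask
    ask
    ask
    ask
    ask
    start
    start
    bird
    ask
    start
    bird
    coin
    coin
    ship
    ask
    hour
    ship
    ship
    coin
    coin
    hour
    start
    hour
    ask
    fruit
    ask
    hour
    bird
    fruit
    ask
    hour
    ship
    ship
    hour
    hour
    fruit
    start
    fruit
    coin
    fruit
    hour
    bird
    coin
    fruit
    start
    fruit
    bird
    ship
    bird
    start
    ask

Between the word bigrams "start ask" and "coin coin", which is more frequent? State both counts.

"start ask": 1 occurrence
"coin coin": 2 occurrences

"coin coin" (2 vs 1)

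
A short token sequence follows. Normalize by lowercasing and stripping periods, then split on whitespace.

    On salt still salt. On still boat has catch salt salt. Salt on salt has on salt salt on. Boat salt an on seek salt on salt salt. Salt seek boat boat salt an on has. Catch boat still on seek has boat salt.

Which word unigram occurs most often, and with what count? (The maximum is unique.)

Unigram frequencies (highest first):
  salt: 15
  on: 9
  boat: 6
  has: 4
  still: 3
  seek: 3
  … (2 more, each ≤ 2)

"salt", 15 times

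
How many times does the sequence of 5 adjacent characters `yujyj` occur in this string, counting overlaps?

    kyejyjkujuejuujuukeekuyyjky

0

Sliding a length-5 window over the 27 characters (23 positions):
  (no match at any position)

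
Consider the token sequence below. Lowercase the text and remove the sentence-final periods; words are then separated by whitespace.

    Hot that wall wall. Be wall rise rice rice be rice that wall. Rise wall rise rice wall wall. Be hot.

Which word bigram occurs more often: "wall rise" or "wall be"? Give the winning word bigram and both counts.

"wall rise": 3 occurrences
"wall be": 2 occurrences

"wall rise" (3 vs 2)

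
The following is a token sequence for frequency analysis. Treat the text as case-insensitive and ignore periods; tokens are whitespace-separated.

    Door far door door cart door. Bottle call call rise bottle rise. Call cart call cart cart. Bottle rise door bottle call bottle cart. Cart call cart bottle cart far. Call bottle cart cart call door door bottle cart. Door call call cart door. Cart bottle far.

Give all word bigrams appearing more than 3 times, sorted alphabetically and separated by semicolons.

Bigram counts meeting the condition (more than 3 times):
  bottle cart: 4
  call cart: 4

bottle cart; call cart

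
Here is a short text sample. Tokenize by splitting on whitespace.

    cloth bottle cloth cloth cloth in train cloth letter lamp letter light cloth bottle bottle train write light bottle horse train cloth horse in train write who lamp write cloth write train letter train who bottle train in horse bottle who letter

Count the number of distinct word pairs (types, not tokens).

42 tokens → 41 bigram windows in total.
Repeated bigrams (each contributes count−1 duplicates):
  bottle train: 2
  cloth bottle: 2
  cloth cloth: 2
  in train: 2
  train cloth: 2
  train write: 2
6 duplicate windows → 41 − 6 = 35 distinct.

35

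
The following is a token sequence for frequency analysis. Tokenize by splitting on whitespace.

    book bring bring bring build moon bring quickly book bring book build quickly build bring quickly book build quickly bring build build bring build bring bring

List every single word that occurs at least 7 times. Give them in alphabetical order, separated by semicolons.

bring; build

Unigram counts meeting the condition (at least 7 times):
  bring: 10
  build: 7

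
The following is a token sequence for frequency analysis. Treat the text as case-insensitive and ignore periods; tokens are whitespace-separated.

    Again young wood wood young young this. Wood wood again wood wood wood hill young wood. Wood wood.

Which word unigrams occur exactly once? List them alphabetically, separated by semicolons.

hill; this

Unigram counts meeting the condition (exactly once):
  hill: 1
  this: 1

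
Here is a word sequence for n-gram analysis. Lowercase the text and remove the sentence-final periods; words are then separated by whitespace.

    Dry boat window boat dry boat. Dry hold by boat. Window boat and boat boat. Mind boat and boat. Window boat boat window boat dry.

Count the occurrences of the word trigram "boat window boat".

Scanning the 23 overlapping trigram windows for "boat window boat":
  position 2–4: boat window boat
  position 10–12: boat window boat
  position 19–21: boat window boat
  position 22–24: boat window boat

4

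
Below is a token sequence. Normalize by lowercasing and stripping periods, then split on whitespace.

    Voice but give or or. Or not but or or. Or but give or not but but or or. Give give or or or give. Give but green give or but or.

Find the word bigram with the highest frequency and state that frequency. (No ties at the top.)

"or or", 7 times

Bigram frequencies (highest first):
  or or: 7
  give or: 4
  but or: 3
  but give: 2
  or not: 2
  not but: 2
  … (8 more, each ≤ 2)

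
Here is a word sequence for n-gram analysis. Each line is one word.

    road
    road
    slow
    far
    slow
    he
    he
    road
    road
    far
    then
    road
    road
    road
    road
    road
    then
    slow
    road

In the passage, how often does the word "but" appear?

Scanning the 19 tokens for "but":
  (none found)

0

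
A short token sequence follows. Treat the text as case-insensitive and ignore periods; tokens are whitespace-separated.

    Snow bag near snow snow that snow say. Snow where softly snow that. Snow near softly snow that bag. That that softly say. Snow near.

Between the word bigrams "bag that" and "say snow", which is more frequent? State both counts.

"say snow" (2 vs 1)

"bag that": 1 occurrence
"say snow": 2 occurrences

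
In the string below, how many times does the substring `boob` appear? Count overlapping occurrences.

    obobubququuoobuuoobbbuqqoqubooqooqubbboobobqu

Sliding a length-4 window over the 45 characters (42 positions):
  position 38–41: boob

1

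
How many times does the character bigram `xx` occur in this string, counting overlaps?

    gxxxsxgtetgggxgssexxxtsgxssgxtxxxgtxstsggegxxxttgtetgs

Sliding a length-2 window over the 54 characters (53 positions):
  position 2–3: xx
  position 3–4: xx
  position 19–20: xx
  position 20–21: xx
  position 31–32: xx
  position 32–33: xx
  position 44–45: xx
  position 45–46: xx

8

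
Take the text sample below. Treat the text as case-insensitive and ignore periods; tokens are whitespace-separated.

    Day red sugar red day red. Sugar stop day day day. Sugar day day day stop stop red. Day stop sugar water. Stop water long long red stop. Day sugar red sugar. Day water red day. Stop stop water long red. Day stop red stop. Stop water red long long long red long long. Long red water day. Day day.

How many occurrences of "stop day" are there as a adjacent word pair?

Scanning the 59 overlapping bigram windows for "stop day":
  position 8–9: stop day
  position 28–29: stop day

2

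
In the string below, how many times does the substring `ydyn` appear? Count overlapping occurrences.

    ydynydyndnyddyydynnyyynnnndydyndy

Sliding a length-4 window over the 33 characters (30 positions):
  position 1–4: ydyn
  position 5–8: ydyn
  position 15–18: ydyn
  position 28–31: ydyn

4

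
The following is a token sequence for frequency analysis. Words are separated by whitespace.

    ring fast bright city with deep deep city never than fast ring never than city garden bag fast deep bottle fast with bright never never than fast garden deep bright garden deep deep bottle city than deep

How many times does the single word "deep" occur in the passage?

7

Scanning the 37 tokens for "deep":
  position 6: deep
  position 7: deep
  position 19: deep
  position 29: deep
  position 32: deep
  position 33: deep
  position 37: deep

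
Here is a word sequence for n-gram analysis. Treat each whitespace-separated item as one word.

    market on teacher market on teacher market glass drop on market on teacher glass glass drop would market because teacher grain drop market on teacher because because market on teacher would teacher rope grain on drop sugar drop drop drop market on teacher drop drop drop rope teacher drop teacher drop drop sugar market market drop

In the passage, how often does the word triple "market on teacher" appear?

Scanning the 54 overlapping trigram windows for "market on teacher":
  position 1–3: market on teacher
  position 4–6: market on teacher
  position 11–13: market on teacher
  position 23–25: market on teacher
  position 28–30: market on teacher
  position 41–43: market on teacher

6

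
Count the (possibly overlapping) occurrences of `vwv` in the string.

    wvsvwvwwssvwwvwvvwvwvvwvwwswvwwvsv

Sliding a length-3 window over the 34 characters (32 positions):
  position 4–6: vwv
  position 14–16: vwv
  position 17–19: vwv
  position 19–21: vwv
  position 22–24: vwv

5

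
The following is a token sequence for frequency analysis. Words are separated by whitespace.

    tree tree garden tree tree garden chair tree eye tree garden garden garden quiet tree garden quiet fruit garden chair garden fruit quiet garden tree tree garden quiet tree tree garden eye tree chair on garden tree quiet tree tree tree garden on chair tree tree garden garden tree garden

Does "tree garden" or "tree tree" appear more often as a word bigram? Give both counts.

"tree garden": 9 occurrences
"tree tree": 7 occurrences

"tree garden" (9 vs 7)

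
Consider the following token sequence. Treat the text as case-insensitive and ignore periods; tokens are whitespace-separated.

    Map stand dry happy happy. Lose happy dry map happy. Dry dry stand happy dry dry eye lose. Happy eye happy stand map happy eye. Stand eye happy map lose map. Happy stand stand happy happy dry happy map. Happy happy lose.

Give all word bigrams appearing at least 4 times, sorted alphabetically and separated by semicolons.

happy dry; map happy

Bigram counts meeting the condition (at least 4 times):
  happy dry: 4
  map happy: 4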